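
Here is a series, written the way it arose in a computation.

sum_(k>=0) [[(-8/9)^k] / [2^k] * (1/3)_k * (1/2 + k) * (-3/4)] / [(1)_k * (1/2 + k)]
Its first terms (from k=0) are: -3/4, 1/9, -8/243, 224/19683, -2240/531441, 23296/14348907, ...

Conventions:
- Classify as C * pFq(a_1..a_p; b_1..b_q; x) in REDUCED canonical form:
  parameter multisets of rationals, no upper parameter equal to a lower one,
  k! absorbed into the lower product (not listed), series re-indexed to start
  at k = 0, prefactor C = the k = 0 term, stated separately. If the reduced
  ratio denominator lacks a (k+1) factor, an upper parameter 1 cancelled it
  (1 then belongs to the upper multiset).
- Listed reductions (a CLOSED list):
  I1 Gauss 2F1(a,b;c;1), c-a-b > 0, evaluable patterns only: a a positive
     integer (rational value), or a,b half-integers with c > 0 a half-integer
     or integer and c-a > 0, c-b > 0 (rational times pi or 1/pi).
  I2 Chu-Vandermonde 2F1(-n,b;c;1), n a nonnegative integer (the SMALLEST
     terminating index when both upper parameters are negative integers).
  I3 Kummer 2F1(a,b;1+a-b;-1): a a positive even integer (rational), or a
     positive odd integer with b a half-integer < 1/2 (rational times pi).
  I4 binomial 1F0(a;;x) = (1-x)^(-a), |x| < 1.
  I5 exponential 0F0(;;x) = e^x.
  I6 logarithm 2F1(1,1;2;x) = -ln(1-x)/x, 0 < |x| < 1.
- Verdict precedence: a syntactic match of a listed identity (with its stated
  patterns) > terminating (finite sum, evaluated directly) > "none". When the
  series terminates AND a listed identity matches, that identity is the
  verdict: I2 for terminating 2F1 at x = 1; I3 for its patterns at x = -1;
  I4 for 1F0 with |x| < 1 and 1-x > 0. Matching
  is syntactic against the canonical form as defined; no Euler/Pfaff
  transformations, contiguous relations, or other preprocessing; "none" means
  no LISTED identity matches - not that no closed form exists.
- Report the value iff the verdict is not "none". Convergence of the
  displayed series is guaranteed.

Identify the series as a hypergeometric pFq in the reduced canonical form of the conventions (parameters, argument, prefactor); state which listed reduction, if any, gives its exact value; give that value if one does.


Key observation: from the first term -3/4: (1)_k (C = -3/4) is k! itself.
Consecutive-term ratio: r(k) = (-4/9) * (k+1/3) / [(k+1)] - rational in k, leading ratio (-4/9); with t_0 = -3/4, classification follows.

Classification (C = -3/4): 1F0 with upper {1/3}, lower {-}, argument x = -4/9. Verdict at x = -4/9: the binomial series (I4) matches (the 1F0 binomial series: exponent -1/3, x = -4/9). Value: (-3/4) * (13/9)^(-1/3).


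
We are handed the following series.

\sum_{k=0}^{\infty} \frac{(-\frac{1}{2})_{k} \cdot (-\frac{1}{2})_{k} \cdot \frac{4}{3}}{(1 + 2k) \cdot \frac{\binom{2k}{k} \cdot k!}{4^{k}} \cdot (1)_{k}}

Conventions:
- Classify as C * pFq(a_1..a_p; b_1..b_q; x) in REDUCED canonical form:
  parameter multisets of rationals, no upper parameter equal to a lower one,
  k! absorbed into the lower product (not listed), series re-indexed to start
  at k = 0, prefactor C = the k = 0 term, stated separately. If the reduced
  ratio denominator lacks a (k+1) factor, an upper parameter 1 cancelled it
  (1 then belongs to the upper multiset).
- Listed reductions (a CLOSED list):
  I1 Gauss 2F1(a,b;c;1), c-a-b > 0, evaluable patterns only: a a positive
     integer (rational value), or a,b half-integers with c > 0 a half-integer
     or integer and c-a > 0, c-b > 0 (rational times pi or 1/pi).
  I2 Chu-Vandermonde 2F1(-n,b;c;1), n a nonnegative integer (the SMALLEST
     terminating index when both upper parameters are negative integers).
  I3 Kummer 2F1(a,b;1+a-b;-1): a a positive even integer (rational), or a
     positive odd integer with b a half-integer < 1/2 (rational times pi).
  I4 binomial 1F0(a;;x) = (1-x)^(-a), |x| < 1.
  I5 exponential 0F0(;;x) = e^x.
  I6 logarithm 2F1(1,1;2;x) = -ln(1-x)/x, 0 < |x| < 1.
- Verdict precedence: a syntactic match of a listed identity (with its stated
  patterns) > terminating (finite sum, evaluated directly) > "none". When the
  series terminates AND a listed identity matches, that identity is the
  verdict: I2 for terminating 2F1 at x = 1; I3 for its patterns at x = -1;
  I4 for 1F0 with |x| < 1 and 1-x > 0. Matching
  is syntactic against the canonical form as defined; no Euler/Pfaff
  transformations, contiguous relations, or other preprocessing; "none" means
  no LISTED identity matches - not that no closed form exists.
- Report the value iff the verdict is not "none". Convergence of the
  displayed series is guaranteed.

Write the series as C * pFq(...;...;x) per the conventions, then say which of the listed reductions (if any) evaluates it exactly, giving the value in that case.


First insight: from the first term \frac{4}{3}: the lower (2k+1) factor (C = 4/3) shifts a half-integer Pochhammer.
Step ratio: r(k) = 1 * (k-\frac{1}{2}) (k-\frac{1}{2}) / [(k+\frac{3}{2}) (k+1)] - rational; roots negated = parameters, x = 1, C = \frac{4}{3}.

At argument 1: a 2F1 with upper {-\frac{1}{2}, -\frac{1}{2}}, lower {\frac{3}{2}}, scaled by C = \frac{4}{3}. Verdict: the half-integer Gauss pattern (I1) fires (x = 1; upper {-\frac{1}{2}, -\frac{1}{2}} half-integers, c = \frac{3}{2} in the evaluable pattern). Sum: \frac{1}{2} \cdot \pi.


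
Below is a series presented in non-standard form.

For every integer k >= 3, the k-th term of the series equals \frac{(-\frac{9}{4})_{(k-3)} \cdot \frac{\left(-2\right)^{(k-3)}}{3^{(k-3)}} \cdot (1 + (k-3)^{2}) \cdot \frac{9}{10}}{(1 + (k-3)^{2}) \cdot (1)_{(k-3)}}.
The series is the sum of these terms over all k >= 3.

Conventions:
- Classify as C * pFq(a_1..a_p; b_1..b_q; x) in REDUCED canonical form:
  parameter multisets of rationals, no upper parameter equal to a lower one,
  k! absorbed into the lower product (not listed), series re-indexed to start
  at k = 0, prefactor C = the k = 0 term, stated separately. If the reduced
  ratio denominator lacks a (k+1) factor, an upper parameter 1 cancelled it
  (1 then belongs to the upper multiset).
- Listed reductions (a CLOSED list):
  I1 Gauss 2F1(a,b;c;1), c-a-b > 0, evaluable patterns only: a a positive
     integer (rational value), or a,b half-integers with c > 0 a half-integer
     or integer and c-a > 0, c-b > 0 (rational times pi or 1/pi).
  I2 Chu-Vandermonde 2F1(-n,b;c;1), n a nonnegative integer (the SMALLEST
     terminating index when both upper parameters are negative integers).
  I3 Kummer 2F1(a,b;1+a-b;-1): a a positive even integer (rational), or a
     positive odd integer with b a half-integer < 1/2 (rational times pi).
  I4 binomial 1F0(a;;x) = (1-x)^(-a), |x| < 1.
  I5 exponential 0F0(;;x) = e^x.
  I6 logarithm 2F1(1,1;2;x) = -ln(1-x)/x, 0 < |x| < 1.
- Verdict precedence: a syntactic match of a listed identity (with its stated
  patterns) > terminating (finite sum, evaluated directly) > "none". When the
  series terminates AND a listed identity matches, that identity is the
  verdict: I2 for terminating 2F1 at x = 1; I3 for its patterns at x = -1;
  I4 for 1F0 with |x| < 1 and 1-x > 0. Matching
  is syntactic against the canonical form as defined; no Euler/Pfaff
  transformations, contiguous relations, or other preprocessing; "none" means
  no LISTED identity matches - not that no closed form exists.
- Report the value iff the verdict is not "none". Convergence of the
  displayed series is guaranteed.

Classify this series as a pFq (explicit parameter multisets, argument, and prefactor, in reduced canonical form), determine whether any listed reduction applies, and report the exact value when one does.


Structural cue: x = -\frac{2}{3} and striking the common factor k^2 + 1 reduces the term (prefactor 9/10).
Consecutive-term ratio: r(k) = -\frac{2}{3} * (k-\frac{9}{4}) / [(k+1)] - poly over poly, x = -\frac{2}{3} from leading terms; C = \frac{9}{10} at k = 0.

At argument -\frac{2}{3}: a 1F0 with upper {-\frac{9}{4}}, lower {-}, scaled by C = \frac{9}{10}. Verdict: the binomial series (I4) fires (the 1F0 binomial series: exponent 9/4, x = -\frac{2}{3}). Value: \frac{9}{10} \cdot \left(\frac{5}{3}\right)^{\frac{9}{4}}.


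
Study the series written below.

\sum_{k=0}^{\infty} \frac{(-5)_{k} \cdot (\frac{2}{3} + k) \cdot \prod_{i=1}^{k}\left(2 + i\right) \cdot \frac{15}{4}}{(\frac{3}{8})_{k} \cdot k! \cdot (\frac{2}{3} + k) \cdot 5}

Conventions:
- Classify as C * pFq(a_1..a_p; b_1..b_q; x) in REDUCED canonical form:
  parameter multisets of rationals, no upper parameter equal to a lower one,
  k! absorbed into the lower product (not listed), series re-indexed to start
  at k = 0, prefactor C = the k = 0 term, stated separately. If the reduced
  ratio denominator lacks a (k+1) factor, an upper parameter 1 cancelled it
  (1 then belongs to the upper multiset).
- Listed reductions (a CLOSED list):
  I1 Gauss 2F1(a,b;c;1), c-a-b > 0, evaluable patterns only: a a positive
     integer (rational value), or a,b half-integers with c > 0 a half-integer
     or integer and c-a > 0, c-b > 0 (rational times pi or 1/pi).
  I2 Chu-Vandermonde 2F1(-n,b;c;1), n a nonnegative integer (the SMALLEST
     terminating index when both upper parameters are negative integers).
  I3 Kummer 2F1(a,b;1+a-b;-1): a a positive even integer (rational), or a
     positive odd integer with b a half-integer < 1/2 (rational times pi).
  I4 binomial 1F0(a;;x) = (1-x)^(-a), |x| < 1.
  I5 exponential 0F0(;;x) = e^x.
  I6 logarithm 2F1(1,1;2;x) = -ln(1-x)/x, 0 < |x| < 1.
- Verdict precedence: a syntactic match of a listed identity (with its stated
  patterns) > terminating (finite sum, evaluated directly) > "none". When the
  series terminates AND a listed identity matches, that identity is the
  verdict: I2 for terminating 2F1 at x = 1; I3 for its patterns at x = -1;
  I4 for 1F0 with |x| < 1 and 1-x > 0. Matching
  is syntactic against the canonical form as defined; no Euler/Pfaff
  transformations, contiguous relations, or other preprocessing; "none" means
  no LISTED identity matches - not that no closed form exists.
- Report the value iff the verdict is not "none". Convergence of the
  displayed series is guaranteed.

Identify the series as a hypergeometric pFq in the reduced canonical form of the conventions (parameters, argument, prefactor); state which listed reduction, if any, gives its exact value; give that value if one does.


Canonical form: C = \frac{3}{4} times 2F1 with upper {-5, 3}, lower {\frac{3}{8}}, x = 1. Verdict: this is the Chu-Vandermonde identity I2 (terminating 2F1 at x = 1 with n = 5, b = 3, c = \frac{3}{8}). Value: -\frac{13}{228}.

Key observation: x = 1 and the constant factors (C = 3/4, x = 1) combine into one prefactor.
Ratio: r(k) = 1 * (k-5) (k+3) / [(k+\frac{3}{8}) (k+1)] - poly over poly, x = 1 from leading terms; C = \frac{3}{4} at k = 0.


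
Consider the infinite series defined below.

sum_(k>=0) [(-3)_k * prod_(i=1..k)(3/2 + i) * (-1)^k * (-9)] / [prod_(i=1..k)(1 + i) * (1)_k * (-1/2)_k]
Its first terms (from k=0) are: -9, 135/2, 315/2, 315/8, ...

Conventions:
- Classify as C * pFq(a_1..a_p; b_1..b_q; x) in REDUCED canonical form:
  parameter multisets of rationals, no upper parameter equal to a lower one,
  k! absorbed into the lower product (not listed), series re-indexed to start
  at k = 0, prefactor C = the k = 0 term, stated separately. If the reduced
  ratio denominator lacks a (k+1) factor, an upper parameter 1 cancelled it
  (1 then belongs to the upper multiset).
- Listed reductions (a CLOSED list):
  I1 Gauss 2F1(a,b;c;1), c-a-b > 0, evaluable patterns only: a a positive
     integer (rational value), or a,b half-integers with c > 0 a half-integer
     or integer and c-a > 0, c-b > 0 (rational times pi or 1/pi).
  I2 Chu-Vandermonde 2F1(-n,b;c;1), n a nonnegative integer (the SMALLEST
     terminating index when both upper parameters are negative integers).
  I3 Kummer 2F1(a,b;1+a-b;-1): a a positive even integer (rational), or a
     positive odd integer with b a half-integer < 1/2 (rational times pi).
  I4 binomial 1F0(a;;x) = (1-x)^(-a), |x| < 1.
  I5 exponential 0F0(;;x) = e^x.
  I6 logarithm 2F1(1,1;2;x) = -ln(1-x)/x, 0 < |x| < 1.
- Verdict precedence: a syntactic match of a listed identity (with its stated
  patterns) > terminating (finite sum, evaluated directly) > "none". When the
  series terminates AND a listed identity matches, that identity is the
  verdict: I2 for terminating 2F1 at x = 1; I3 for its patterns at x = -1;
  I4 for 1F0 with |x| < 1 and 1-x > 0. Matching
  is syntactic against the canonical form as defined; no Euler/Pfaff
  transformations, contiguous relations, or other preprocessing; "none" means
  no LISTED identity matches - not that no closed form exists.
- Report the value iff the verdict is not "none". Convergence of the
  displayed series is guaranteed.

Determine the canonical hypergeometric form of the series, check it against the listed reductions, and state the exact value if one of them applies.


Canonical form: C = -9 times 2F2 with upper {-3, 5/2}, lower {-1/2, 2}, x = -1. Verdict: terminating. With -3 upstairs the series is a 4-term polynomial sum; evaluated term by term. Exact value: 2043/8.

Structural cue: t_0 = -9 here, and (1)_k (C = -9, x = -1) is k! itself.
Term ratio: r(k) = (-1) * (k-3) (k+5/2) / [(k-1/2) (k+2) (k+1)] - rational; roots negated = parameters, x = (-1), C = -9.


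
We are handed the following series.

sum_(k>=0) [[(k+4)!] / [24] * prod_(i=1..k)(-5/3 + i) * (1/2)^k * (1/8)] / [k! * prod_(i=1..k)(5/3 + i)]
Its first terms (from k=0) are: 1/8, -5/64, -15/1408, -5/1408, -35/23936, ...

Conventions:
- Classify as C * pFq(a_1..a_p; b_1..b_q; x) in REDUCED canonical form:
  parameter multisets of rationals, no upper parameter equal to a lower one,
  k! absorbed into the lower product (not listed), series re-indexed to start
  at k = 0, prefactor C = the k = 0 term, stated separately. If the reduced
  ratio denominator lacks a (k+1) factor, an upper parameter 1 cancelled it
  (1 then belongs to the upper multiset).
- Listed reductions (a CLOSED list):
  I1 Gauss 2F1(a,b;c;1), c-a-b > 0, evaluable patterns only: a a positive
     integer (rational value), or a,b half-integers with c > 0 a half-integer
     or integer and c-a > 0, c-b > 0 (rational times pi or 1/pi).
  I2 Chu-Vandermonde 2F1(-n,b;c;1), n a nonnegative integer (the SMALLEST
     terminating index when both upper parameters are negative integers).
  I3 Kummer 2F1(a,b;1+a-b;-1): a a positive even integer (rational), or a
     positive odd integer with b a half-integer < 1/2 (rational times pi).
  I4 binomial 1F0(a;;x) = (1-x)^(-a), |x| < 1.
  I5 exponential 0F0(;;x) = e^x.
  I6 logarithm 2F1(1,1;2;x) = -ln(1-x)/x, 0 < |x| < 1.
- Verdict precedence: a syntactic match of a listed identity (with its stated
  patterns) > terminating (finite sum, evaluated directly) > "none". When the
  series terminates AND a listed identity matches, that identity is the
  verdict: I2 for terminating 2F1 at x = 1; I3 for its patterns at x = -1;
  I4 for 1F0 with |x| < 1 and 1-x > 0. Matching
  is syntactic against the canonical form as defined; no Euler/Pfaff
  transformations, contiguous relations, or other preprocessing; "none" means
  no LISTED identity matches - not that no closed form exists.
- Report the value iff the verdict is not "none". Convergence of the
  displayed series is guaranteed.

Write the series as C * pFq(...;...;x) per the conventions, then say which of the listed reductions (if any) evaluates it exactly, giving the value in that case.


The series (x = 1/2) is 2F1: upper {-2/3, 5}, lower {8/3}, prefactor 1/8. Verdict: none - this 2F1 at x = 1/2 matches no listed pattern, and upper {-2/3, 5} holds no stopper.

First insight: from the first term 1/8: the lower running product (prefactor 1/8) is a rising factorial.
Adjacent-term ratio: r(k) = (1/2) * (k-2/3) (k+5) / [(k+8/3) (k+1)] ; factor over Q: parameters, x = (1/2), and C = 1/8.


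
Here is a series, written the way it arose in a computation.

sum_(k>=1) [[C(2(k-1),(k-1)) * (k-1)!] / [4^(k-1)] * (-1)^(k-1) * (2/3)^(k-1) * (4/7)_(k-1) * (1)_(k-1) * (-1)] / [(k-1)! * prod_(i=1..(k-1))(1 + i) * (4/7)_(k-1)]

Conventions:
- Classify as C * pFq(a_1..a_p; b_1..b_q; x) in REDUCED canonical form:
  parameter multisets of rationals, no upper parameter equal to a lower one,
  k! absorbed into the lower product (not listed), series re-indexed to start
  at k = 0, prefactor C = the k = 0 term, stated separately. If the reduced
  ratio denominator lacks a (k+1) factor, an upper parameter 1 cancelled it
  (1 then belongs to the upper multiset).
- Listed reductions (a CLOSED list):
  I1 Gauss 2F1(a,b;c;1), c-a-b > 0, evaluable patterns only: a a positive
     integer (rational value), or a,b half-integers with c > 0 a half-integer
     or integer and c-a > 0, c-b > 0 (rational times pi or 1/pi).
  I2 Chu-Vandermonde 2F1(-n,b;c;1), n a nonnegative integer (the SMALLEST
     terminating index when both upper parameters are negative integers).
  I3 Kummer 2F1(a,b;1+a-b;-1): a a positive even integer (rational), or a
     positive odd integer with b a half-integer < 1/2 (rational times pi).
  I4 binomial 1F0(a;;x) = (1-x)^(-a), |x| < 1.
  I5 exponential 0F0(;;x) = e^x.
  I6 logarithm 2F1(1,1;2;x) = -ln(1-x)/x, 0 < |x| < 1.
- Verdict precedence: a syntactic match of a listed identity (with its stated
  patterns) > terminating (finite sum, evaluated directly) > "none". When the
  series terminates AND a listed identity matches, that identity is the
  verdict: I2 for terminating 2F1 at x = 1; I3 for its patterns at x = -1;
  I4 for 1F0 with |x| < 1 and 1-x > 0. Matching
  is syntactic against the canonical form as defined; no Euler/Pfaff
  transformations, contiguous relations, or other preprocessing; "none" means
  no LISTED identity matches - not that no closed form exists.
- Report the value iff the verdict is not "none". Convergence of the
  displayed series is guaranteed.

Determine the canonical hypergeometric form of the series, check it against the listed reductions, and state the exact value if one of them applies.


Prefactor -1, argument -2/3: 2F1 with upper {1/2, 1} over lower {2}. Verdict: no listed reduction: x = -2/3 and upper {1/2, 1} fail every I1-I6 pattern.

Structural cue: from the first term -1: C(2k,k) (C = -1, x = -2/3) equals 4^k (1/2)_k / k!.
Consecutive-term ratio: r(k) = (-2/3) * (k+1/2) (k+1) / [(k+2) (k+1)] - poly over poly, x = (-2/3) from leading terms; C = -1 at k = 0.


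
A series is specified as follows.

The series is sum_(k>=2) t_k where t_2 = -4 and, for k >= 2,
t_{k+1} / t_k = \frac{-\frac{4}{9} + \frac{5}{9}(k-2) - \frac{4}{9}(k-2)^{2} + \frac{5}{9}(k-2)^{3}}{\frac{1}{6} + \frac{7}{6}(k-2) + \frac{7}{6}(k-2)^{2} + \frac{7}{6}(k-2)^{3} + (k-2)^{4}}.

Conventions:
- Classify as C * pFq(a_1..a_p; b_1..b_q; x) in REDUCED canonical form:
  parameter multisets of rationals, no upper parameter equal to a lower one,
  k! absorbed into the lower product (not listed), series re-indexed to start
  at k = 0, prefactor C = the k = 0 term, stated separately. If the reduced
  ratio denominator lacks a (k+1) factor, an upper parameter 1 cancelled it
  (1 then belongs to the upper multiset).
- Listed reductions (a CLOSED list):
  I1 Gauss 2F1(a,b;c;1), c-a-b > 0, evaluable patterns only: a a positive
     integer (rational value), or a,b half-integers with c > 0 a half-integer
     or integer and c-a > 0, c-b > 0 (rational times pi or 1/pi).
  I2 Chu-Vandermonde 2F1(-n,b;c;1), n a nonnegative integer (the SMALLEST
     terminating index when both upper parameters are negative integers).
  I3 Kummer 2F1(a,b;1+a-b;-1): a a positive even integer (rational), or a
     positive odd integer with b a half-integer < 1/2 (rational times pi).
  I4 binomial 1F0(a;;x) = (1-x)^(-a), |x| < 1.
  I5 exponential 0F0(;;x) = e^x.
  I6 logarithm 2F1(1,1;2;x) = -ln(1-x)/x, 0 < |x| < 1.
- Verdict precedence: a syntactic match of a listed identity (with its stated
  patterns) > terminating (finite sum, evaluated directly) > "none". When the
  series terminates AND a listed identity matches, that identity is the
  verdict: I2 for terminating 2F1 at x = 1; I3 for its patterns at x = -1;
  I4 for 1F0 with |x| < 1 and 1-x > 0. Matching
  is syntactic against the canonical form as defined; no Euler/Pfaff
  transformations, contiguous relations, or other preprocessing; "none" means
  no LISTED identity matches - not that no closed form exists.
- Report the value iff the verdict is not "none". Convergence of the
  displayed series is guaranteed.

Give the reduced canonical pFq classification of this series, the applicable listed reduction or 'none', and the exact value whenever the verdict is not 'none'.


Reduced: x = \frac{5}{9}, 1F1, upper = {-\frac{4}{5}}, lower = {\frac{1}{6}}, C = -4. Verdict: none. No listed pattern accepts 1F1(-\frac{4}{5}; \frac{1}{6}; \frac{5}{9}).

First insight: t_0 = -4 here, and cancel k^2 + 1 from the displayed ratio first; then prefactor -4.
Adjacent-term ratio: r(k) = \frac{5}{9} * (k-\frac{4}{5}) / [(k+\frac{1}{6}) (k+1)] - rational; roots negated = parameters, x = \frac{5}{9}, C = -4.


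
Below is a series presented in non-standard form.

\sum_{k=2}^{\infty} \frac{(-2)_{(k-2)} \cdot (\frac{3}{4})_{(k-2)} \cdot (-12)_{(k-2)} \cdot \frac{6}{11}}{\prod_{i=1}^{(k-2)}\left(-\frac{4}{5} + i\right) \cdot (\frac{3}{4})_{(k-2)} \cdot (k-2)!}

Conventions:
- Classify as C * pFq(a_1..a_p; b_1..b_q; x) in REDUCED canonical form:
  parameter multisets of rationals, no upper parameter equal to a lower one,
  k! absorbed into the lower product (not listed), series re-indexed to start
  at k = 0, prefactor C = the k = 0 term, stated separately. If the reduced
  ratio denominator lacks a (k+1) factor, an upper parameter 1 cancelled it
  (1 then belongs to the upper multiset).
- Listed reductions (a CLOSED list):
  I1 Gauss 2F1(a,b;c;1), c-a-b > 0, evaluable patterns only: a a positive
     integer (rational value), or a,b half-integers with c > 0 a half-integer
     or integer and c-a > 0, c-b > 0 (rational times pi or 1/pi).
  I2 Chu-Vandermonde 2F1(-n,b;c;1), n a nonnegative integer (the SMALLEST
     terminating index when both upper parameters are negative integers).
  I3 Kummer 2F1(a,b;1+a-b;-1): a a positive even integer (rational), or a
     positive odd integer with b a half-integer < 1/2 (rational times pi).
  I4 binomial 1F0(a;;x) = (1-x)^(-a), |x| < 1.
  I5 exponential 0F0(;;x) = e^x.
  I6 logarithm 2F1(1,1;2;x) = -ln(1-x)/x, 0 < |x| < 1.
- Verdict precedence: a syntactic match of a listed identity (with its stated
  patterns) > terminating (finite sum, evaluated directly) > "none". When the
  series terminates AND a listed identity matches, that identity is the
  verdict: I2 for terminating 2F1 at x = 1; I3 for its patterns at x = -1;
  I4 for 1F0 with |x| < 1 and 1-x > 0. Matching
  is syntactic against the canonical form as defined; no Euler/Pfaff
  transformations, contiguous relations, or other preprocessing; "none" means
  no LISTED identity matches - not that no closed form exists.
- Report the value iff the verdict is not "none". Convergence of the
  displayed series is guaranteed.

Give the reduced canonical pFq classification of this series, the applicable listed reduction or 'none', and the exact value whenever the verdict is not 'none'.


First insight: x = 1 and the lower running product (prefactor 6/11) is a rising factorial.
Ratio: r(k) = 1 * (k-12) (k-2) / [(k+\frac{1}{5}) (k+1)] - rational in k. x = 1; t_0 = \frac{6}{11}; negate the roots.

Prefactor \frac{6}{11}, argument 1: 2F1 with upper {-12, -2} over lower {\frac{1}{5}}. Verdict (x = 1): Vandermonde's identity (I2) applies (terminating 2F1 at x = 1 with n = 2, b = -12, c = \frac{1}{5}). Its exact value is 366.


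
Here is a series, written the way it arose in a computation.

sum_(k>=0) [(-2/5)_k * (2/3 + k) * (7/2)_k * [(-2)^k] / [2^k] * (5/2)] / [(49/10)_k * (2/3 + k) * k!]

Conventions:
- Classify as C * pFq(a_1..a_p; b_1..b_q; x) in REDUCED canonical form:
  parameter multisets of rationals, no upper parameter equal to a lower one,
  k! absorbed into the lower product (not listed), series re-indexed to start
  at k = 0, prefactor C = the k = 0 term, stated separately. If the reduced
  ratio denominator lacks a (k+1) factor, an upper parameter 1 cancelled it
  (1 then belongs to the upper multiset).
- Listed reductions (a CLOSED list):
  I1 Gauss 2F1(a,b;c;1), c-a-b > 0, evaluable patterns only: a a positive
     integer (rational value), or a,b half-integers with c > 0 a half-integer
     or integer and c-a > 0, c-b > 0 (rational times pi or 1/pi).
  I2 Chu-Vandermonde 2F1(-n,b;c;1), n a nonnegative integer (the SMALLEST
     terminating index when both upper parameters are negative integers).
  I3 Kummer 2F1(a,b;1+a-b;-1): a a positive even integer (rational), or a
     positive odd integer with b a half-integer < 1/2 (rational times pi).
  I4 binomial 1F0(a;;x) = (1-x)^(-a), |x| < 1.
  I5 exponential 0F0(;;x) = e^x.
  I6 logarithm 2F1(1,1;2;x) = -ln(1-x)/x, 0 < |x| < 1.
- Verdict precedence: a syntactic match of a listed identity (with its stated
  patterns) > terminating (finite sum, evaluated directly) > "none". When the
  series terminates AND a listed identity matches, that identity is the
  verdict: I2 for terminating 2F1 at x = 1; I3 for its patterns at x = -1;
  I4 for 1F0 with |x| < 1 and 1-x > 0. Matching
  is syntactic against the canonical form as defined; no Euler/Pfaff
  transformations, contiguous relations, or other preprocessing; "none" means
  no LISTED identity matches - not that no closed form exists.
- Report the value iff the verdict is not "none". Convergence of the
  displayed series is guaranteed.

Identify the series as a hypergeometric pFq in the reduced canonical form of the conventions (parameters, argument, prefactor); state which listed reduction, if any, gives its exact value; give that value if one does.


Structural cue: t_0 = 5/2 here, and the two k-th powers (C = 5/2) combine into one argument.
Term ratio: r(k) = (-1) * (k-2/5) (k+7/2) / [(k+49/10) (k+1)] - rational; roots negated = parameters, x = (-1), C = 5/2.

With C = 5/2: the canonical form is 2F1(-2/5, 7/2; 49/10; -1). Verdict: none. No listed pattern accepts 2F1(-2/5, 7/2; 49/10; -1).


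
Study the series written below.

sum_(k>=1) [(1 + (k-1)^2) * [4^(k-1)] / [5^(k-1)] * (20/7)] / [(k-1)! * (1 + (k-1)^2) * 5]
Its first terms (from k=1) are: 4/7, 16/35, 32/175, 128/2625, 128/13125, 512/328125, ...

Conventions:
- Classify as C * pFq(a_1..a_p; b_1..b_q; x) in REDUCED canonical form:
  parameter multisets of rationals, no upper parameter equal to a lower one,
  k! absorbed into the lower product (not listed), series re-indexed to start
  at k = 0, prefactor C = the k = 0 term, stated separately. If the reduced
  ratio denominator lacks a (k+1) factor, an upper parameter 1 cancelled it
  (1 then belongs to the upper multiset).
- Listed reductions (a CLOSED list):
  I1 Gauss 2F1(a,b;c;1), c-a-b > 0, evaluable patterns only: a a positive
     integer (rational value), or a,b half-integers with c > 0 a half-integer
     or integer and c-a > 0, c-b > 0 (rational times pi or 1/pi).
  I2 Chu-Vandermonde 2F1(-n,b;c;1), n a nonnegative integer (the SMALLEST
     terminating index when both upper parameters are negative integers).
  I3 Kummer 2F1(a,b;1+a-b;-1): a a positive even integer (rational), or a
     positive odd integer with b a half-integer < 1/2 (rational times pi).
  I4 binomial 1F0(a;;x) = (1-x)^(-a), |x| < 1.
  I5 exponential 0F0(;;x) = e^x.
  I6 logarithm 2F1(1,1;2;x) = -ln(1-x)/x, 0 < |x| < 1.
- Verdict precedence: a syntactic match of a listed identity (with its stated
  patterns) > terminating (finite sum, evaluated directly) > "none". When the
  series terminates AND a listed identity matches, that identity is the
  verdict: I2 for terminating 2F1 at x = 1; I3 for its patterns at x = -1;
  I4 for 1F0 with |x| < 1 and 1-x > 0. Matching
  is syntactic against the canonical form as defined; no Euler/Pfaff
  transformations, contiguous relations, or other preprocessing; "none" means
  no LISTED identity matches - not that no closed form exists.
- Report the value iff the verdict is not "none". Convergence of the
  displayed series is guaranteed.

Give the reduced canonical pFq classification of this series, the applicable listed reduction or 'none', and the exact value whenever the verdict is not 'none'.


First insight: x = (4/5) and striking the common factor k^2 + 1 reduces the term (prefactor 4/7).
Consecutive-term ratio: r(k) = (4/5) * 1 / [(k+1)] - rational; roots negated = parameters, x = (4/5), C = 4/7.

Prefactor 4/7, argument 4/5: 0F0 with upper {-} over lower {-}. Verdict at x = 4/5: the I5 exponential reduction matches (the 0F0 exponential series at x = 4/5). Exact value: (4/7) * e^(4/5).


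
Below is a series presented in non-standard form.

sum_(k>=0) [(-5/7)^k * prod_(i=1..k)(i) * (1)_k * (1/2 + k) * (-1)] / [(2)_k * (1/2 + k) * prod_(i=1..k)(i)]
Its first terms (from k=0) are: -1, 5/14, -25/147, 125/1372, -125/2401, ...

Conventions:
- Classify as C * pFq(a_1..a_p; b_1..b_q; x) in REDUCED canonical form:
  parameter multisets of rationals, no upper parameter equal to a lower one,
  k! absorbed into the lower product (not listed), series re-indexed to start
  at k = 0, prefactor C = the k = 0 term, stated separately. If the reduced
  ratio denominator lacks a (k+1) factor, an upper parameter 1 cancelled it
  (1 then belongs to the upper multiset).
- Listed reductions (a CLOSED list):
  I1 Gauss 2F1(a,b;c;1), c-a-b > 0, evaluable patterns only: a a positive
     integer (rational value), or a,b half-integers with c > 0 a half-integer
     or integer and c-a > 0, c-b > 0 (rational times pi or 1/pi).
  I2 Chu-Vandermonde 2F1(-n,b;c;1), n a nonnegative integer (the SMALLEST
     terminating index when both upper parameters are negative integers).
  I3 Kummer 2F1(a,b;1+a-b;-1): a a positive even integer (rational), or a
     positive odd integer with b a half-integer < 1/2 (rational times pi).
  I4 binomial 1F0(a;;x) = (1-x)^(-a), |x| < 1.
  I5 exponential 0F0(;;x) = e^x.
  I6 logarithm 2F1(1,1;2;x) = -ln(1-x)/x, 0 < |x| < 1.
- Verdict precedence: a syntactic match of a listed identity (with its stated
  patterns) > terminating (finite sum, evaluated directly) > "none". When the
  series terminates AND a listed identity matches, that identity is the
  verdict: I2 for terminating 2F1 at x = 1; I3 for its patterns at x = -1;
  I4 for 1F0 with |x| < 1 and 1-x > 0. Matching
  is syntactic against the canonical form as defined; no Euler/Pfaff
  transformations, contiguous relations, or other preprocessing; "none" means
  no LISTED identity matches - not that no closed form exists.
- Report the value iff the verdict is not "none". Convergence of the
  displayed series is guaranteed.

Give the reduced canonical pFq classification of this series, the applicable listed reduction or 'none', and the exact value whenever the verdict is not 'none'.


Reduced: x = -5/7, 2F1, upper = {1, 1}, lower = {2}, C = -1. Verdict: the I6 logarithm reduction applies (the logarithm: parameters (1,1;2), x = -5/7). Sum: (-7/5) * ln(12/7).

Key step: t_0 being -1, the running product (C = -1) telescopes to a rising factorial.
Adjacent-term ratio: r(k) = (-5/7) * (k+1) (k+1) / [(k+2) (k+1)] - rational in k, leading ratio (-5/7); with t_0 = -1, classification follows.


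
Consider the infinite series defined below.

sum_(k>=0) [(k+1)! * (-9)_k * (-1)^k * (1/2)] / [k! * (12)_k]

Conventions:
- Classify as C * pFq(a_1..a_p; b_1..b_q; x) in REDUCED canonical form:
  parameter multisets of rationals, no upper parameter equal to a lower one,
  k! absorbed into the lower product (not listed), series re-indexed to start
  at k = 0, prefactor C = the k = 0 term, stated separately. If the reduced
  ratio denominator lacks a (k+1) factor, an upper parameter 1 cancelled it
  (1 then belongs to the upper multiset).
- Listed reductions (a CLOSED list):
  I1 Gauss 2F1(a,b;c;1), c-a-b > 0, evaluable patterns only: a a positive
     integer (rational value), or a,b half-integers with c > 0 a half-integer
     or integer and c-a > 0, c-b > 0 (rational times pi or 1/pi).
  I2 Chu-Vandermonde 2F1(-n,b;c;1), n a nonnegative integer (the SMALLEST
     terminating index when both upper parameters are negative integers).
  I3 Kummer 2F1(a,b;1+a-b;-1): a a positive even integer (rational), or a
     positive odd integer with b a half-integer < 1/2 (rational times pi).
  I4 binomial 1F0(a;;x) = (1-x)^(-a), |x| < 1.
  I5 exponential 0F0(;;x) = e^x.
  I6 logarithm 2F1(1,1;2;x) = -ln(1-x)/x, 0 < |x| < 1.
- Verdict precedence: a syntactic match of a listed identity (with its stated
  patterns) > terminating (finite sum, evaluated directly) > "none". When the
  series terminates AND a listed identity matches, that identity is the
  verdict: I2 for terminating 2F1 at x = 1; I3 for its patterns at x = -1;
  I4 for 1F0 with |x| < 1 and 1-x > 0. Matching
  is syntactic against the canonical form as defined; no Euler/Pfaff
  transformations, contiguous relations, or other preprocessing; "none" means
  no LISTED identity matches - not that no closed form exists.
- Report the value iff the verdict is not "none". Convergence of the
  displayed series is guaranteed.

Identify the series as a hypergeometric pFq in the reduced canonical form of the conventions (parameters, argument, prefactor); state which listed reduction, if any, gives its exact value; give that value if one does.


With C = 1/2: the canonical form is 2F1(-9, 2; 12; -1). Verdict at x = -1: the Kummer evaluation I3 matches (x = -1; c = 12 equals 1+a-b for upper {-9, 2}: listed pattern). Its exact value is 11/4.

Key step: t_0 = 1/2 here, and the factorial ratio (prefactor 1/2) (k+a-1)!/(a-1)! is a rising factorial (a)_k.
Consecutive-term ratio: r(k) = (-1) * (k-9) (k+2) / [(k+12) (k+1)] - rational in k. x = (-1); t_0 = 1/2; negate the roots.


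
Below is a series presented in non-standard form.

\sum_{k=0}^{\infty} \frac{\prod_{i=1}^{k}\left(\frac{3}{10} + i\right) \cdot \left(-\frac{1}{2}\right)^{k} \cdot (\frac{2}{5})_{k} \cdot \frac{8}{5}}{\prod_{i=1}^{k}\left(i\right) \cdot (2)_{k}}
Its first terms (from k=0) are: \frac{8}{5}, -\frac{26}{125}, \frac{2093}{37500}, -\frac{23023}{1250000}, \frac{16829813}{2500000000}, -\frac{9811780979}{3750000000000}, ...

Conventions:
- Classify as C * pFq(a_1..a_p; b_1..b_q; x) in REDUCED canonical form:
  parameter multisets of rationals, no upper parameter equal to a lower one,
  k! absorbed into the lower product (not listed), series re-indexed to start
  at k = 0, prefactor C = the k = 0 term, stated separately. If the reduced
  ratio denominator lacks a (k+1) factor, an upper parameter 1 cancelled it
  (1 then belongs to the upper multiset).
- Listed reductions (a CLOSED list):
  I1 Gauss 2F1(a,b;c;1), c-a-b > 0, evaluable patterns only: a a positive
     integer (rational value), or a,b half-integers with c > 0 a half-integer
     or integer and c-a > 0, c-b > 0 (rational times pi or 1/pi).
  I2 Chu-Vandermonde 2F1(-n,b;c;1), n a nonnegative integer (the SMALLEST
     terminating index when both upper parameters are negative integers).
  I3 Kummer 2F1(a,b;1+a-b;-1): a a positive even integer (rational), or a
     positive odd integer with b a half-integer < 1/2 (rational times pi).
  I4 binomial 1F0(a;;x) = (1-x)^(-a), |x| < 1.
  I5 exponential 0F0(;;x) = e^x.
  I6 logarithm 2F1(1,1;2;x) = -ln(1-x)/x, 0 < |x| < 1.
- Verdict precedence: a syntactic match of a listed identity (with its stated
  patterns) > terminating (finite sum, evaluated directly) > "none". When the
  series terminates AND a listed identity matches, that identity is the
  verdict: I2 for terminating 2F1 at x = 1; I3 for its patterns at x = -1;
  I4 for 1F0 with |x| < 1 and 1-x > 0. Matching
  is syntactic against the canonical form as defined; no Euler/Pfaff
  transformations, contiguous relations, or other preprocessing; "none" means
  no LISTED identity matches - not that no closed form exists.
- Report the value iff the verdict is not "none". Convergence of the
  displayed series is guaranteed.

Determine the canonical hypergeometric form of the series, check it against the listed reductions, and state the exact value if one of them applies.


Key step: t_0 = \frac{8}{5} here, and the running product (C = 8/5) telescopes to a rising factorial.
Term ratio: r(k) = -\frac{1}{2} * (k+\frac{2}{5}) (k+\frac{13}{10}) / [(k+2) (k+1)] - rational; roots negated = parameters, x = -\frac{1}{2}, C = \frac{8}{5}.

With C = \frac{8}{5}: the canonical form is 2F1(\frac{2}{5}, \frac{13}{10}; 2; -\frac{1}{2}). Verdict: no listed reduction: x = -\frac{1}{2} and upper {\frac{2}{5}, \frac{13}{10}} fail every I1-I6 pattern.


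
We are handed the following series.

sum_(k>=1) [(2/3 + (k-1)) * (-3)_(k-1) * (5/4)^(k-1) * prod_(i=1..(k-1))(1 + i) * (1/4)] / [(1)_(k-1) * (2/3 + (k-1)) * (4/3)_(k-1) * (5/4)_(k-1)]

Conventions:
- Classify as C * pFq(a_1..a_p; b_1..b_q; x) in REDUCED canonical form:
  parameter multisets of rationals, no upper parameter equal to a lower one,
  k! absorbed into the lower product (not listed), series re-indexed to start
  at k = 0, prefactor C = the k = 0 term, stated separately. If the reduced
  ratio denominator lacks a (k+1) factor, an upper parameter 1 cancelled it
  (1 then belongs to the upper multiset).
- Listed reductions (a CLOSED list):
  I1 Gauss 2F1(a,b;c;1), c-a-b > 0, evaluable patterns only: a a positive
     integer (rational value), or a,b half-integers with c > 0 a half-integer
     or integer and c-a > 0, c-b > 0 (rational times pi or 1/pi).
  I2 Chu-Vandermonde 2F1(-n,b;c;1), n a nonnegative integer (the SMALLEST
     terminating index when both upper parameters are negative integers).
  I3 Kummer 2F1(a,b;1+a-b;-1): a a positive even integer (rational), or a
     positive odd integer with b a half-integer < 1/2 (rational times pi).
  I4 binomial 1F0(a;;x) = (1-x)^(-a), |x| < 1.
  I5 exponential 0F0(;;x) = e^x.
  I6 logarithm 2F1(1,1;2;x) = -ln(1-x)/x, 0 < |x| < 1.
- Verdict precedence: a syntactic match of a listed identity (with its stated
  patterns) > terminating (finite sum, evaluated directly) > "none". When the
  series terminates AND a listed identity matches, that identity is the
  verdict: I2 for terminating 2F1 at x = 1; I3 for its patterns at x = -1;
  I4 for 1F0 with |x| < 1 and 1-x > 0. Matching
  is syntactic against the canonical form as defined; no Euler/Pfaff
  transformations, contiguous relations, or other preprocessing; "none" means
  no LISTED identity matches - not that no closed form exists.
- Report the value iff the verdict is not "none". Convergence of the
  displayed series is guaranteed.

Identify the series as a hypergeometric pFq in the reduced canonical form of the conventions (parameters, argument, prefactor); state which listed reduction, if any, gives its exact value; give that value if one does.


Prefactor 1/4, argument 5/4: 2F2 with upper {-3, 2} over lower {5/4, 4/3}. Verdict: terminating - no listed pattern fits, but -3 in the upper list cuts the series at k = 3; direct evaluation. Exact value: -71/364.

Key step: from the first term 1/4: the factor k + 2/3 cancels (top and bottom), leaving C = 1/4.
Ratio: r(k) = (5/4) * (k-3) (k+2) / [(k+5/4) (k+4/3) (k+1)] - poly over poly, x = (5/4) from leading terms; C = 1/4 at k = 0.


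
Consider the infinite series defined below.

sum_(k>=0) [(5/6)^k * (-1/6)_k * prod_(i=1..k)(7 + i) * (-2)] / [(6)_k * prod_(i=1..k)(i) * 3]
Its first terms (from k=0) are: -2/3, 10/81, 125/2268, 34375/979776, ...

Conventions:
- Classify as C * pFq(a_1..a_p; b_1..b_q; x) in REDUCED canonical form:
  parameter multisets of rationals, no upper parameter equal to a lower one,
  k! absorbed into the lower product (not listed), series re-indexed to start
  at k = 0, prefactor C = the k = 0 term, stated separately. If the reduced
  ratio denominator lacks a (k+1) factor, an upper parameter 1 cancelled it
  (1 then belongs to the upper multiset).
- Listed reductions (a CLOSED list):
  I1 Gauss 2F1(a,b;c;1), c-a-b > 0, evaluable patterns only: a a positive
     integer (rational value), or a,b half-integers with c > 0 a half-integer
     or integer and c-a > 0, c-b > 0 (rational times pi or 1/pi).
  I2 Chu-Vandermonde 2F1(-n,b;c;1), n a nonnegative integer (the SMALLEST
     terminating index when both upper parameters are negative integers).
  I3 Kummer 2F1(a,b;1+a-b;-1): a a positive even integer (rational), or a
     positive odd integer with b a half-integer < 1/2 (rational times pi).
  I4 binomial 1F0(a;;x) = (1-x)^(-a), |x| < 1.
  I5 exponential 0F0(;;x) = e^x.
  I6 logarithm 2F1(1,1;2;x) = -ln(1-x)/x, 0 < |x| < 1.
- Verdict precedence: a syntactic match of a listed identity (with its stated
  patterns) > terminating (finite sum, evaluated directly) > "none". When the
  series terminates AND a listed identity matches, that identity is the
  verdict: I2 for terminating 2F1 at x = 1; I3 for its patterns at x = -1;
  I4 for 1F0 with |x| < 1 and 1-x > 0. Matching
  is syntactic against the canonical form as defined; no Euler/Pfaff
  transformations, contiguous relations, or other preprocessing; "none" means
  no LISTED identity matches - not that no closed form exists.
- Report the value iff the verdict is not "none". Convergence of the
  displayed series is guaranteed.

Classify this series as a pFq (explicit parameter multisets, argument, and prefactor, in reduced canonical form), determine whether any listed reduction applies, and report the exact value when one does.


The tell: with t_0 = -2/3, the product of the first k integers (C = -2/3, x = 5/6) is k!.
Term ratio: r(k) = (5/6) * (k-1/6) (k+8) / [(k+6) (k+1)] - rational; roots negated = parameters, x = (5/6), C = -2/3.

Classification (C = -2/3): 2F1 with upper {-1/6, 8}, lower {6}, argument x = 5/6. Verdict: none. Every listed pattern misses the 2F1 form at 5/6, upper {-1/6, 8}.
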